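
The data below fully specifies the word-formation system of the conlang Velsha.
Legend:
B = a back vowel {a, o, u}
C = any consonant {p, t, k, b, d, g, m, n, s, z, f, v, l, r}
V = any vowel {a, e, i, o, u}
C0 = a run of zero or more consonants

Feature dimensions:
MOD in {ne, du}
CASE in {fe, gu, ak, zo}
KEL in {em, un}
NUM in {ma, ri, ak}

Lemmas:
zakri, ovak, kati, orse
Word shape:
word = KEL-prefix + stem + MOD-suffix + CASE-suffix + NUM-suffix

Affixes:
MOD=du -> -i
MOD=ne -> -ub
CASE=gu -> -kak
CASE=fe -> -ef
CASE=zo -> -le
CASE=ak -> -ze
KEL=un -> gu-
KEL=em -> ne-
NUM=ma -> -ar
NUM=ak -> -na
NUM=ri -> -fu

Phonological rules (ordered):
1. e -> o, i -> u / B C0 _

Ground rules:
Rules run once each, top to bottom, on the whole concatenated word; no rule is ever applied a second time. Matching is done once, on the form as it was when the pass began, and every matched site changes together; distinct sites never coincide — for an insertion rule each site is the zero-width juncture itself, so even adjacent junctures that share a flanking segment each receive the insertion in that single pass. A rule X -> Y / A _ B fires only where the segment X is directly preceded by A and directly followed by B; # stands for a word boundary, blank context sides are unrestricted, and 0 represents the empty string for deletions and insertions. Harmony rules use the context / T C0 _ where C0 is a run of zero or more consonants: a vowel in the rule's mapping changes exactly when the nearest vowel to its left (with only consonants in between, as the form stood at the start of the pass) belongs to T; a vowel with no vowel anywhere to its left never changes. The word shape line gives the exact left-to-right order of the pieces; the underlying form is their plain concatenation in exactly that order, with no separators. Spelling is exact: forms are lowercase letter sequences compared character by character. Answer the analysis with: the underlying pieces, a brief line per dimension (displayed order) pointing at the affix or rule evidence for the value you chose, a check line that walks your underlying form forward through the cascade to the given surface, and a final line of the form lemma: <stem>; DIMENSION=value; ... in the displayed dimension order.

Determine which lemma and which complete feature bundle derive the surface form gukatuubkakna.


underlying: gu-kati-ub-kak-na
MOD=ne - signalled by the affix -ub
CASE=gu - signalled by the affix -kak
KEL=un - signalled by the affix gu-
NUM=ak - signalled by the affix -na
check: gukatiubkakna -> gukatuubkakna
lemma: kati; MOD=ne; CASE=gu; KEL=un; NUM=ak


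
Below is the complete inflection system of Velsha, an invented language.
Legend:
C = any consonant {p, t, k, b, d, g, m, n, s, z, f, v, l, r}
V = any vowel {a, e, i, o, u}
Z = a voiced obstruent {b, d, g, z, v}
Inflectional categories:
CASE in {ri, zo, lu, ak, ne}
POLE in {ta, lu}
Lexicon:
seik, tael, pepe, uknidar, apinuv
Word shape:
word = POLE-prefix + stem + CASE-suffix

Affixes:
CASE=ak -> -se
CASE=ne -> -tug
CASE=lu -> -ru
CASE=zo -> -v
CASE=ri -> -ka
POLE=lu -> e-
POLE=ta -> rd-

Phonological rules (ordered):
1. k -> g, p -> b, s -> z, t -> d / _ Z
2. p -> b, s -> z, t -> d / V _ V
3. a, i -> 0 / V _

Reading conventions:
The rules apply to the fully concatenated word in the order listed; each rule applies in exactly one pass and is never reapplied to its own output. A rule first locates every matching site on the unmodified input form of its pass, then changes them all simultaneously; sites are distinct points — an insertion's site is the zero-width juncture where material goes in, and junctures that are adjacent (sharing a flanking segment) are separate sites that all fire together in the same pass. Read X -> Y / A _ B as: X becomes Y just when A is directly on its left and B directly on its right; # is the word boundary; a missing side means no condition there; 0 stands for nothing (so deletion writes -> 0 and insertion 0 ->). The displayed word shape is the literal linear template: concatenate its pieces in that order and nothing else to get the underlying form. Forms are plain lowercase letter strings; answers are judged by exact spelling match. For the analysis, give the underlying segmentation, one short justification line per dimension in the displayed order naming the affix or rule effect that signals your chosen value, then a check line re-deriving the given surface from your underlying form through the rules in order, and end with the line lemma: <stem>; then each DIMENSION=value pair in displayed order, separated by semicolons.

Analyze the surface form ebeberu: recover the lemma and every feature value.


underlying: e-pepe-ru
CASE=lu - signalled by the affix -ru
POLE=lu - signalled by the affix e-
check: epeperu -> epeperu -> ebeberu -> ebeberu
lemma: pepe; CASE=lu; POLE=lu


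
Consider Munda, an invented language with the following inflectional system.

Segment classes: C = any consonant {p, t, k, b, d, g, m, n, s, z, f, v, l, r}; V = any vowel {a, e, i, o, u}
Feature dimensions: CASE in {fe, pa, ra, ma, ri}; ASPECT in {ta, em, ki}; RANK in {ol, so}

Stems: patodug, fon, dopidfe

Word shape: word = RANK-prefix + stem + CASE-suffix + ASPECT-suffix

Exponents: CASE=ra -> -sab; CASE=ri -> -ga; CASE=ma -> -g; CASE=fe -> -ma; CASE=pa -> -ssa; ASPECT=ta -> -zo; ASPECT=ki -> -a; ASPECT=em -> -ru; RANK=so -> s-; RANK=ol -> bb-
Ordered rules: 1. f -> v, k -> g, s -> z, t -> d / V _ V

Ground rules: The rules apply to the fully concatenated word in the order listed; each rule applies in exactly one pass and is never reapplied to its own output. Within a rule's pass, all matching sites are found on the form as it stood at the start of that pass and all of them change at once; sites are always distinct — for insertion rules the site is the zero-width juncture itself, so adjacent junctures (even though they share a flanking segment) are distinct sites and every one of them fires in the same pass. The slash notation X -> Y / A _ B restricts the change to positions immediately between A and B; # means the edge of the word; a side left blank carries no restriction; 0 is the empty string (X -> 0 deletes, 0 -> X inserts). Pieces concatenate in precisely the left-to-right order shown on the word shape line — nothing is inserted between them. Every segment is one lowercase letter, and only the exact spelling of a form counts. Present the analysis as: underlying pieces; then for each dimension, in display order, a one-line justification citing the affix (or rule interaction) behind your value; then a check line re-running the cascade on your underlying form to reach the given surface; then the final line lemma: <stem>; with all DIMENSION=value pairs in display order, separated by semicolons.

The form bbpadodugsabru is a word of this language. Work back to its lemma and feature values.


underlying: bb-patodug-sab-ru
CASE=ra - signalled by the affix -sab
ASPECT=em - signalled by the affix -ru
RANK=ol - signalled by the affix bb-
check: bbpatodugsabru -> bbpadodugsabru
lemma: patodug; CASE=ra; ASPECT=em; RANK=ol


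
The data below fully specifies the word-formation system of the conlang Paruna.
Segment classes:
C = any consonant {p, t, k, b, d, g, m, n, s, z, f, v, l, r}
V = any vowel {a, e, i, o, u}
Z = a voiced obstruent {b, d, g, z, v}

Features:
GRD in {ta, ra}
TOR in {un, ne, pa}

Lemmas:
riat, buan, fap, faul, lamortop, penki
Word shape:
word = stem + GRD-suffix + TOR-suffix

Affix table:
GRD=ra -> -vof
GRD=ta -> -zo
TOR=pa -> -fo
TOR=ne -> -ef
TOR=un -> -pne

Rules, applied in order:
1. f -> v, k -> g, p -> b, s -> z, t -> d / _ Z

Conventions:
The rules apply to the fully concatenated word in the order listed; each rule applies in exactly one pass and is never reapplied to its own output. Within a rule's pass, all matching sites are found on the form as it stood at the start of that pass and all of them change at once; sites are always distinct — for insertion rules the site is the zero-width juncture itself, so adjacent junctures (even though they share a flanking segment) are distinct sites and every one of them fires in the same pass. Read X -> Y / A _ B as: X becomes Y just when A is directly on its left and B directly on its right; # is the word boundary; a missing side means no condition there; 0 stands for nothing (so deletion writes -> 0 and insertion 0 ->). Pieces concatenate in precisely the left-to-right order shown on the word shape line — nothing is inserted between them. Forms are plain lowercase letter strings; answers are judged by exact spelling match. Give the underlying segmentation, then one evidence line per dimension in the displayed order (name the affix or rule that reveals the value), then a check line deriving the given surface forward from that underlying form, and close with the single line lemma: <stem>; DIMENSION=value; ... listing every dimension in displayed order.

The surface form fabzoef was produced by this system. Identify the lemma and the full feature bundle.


underlying: fap-zo-ef
GRD=ta - signalled by the affix -zo
TOR=ne - signalled by the affix -ef
check: fapzoef -> fabzoef
lemma: fap; GRD=ta; TOR=ne


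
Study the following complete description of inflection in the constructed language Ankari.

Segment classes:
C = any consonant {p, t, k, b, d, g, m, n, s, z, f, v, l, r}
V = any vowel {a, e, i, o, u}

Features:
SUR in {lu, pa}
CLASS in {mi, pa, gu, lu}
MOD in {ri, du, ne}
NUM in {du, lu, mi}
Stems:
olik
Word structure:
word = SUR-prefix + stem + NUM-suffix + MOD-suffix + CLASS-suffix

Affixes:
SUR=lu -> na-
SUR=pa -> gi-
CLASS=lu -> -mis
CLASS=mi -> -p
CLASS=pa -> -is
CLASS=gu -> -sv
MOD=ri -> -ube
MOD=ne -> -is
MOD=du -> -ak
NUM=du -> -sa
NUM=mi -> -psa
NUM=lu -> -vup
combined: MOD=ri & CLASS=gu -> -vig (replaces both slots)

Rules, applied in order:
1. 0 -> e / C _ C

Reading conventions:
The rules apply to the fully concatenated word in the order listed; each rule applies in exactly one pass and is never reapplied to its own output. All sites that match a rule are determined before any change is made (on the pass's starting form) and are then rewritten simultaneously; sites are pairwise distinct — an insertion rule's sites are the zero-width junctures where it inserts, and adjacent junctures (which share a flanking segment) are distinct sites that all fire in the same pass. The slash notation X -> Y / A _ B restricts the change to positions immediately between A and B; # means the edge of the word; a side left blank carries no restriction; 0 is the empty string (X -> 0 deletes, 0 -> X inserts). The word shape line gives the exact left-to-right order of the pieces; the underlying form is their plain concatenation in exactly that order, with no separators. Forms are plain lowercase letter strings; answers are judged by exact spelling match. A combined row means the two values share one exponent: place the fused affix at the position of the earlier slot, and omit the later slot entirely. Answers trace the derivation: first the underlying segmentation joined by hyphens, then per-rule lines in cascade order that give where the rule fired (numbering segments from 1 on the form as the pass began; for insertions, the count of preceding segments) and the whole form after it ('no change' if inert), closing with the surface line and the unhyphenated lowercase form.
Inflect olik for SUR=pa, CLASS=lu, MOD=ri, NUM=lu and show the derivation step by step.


underlying: gi-olik-vup-ube-mis
1. 0 -> e / C _ C: inserts after position(s) 6: giolikevupubemis
surface: giolikevupubemis


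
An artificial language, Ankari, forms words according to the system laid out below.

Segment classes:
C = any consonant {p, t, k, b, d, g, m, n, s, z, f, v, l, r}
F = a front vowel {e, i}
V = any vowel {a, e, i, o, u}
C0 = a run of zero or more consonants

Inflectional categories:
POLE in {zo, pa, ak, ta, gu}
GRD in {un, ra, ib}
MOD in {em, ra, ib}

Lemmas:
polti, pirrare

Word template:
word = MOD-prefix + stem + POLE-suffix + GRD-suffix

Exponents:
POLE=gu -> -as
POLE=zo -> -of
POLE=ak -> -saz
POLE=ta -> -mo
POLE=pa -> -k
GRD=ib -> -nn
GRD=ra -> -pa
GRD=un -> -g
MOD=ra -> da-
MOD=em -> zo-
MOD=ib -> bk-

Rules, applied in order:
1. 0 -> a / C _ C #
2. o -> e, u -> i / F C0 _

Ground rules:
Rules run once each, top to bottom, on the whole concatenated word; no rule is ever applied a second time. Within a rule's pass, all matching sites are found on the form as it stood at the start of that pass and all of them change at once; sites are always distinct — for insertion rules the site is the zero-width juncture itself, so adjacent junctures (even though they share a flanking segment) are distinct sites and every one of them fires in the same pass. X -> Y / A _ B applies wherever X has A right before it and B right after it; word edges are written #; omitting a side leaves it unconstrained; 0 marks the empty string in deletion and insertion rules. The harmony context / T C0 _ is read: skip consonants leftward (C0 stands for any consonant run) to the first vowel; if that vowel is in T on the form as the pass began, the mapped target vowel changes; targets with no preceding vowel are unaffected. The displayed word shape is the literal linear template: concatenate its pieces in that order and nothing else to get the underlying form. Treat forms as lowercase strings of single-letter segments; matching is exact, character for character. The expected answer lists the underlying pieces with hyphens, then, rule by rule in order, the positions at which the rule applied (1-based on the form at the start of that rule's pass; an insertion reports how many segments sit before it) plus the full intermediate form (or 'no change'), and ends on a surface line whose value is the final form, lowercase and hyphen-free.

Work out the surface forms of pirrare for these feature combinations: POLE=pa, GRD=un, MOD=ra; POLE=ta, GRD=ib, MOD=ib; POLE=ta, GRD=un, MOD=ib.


cell POLE=pa, GRD=un, MOD=ra:
underlying: da-pirrare-k-g
1. 0 -> a / C _ C #: inserts after position(s) 10: dapirrarekag
2. o -> e, u -> i / F C0 _: no change
surface: dapirrarekag

cell POLE=ta, GRD=ib, MOD=ib:
underlying: bk-pirrare-mo-nn
1. 0 -> a / C _ C #: inserts after position(s) 12: bkpirraremonan
2. o -> e, u -> i / F C0 _: fires at position(s) 11: bkpirraremenan
surface: bkpirraremenan

cell POLE=ta, GRD=un, MOD=ib:
underlying: bk-pirrare-mo-g
1. 0 -> a / C _ C #: no change
2. o -> e, u -> i / F C0 _: fires at position(s) 11: bkpirraremeg
surface: bkpirraremeg


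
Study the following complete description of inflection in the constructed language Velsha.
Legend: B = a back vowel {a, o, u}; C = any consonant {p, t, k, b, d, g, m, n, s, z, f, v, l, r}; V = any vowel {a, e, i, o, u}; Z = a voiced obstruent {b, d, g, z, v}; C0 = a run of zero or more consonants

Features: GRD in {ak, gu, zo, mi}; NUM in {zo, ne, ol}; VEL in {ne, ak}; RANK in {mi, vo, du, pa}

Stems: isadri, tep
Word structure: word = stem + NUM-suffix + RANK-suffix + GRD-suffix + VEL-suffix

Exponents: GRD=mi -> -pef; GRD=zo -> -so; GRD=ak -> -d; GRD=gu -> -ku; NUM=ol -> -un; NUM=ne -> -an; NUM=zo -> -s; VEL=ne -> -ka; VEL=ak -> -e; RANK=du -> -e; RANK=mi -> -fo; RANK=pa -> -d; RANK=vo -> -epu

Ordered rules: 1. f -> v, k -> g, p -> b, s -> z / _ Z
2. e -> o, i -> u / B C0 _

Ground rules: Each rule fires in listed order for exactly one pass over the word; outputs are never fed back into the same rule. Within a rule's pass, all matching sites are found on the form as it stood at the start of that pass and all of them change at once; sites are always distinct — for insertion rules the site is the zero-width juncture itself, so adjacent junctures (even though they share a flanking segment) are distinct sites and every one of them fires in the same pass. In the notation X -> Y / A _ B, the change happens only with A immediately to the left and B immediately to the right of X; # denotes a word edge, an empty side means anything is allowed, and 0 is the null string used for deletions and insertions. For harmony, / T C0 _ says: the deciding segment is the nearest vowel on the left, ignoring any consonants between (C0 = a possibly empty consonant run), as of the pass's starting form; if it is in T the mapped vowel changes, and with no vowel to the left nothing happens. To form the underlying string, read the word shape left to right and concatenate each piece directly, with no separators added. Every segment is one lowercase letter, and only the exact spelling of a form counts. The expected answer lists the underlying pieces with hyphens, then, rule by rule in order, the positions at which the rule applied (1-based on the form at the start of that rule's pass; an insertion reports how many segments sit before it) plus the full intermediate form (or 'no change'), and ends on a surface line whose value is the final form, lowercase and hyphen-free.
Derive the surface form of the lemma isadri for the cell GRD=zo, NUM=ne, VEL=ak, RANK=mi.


underlying: isadri-an-fo-so-e
1. f -> v, k -> g, p -> b, s -> z / _ Z: no change
2. e -> o, i -> u / B C0 _: fires at position(s) 6, 13: isadruanfosoo
surface: isadruanfosoo


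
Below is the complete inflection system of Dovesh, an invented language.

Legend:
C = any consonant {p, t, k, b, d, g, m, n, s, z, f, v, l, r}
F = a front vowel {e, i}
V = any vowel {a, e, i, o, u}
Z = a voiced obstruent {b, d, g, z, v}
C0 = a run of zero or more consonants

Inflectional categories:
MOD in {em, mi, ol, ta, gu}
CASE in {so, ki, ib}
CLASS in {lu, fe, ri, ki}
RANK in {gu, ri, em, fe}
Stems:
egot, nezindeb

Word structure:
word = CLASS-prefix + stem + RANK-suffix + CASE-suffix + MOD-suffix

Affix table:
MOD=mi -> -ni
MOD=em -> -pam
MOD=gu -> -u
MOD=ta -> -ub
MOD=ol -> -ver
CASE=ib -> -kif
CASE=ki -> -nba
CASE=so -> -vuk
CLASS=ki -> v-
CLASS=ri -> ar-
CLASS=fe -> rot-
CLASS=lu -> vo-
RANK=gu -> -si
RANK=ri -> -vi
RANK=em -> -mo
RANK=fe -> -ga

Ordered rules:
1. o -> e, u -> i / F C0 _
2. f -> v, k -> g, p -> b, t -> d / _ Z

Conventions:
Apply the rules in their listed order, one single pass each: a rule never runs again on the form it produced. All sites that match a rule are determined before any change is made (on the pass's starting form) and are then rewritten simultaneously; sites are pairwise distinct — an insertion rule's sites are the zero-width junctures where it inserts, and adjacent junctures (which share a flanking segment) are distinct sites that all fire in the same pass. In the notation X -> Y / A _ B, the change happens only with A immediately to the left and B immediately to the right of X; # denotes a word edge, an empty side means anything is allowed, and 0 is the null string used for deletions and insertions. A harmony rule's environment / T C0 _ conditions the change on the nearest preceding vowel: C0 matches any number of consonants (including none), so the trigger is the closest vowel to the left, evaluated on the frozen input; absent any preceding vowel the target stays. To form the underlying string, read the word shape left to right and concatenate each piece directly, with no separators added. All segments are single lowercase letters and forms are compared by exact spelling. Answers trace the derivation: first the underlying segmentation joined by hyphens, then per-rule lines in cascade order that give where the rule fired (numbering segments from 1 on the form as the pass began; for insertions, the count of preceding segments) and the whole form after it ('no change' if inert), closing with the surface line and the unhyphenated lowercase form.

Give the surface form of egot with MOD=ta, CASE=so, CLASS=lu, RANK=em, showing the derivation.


underlying: vo-egot-mo-vuk-ub
1. o -> e, u -> i / F C0 _: fires at position(s) 5: voegetmovukub
2. f -> v, k -> g, p -> b, t -> d / _ Z: no change
surface: voegetmovukub


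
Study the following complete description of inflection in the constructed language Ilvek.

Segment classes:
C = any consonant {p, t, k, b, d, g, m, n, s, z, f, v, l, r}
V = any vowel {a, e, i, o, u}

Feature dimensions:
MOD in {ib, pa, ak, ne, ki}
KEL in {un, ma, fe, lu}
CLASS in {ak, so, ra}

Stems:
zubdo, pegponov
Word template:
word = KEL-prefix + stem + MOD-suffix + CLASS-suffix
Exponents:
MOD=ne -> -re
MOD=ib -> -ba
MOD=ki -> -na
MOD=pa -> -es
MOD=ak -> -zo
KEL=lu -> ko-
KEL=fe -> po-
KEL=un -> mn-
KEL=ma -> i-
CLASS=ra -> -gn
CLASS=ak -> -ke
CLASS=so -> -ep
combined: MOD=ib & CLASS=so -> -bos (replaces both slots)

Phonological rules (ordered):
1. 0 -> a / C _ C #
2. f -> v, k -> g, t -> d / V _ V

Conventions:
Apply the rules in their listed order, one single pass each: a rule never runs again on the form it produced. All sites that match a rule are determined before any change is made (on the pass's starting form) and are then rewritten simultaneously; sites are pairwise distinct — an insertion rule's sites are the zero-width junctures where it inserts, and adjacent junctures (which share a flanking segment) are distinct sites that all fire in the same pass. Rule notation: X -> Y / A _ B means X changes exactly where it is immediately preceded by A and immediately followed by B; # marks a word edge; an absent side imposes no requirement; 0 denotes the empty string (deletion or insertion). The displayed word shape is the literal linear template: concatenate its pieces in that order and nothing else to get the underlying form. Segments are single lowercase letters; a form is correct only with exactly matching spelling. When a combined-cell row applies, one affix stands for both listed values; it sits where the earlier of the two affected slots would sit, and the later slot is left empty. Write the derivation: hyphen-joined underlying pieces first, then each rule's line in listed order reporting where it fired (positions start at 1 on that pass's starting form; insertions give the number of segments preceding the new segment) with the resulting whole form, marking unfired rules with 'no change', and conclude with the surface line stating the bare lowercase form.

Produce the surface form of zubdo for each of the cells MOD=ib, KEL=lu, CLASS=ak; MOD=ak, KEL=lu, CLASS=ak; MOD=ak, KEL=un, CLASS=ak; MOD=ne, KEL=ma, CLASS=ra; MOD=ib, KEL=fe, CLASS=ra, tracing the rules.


cell MOD=ib, KEL=lu, CLASS=ak:
underlying: ko-zubdo-ba-ke
1. 0 -> a / C _ C #: no change
2. f -> v, k -> g, t -> d / V _ V: fires at position(s) 10: kozubdobage
surface: kozubdobage

cell MOD=ak, KEL=lu, CLASS=ak:
underlying: ko-zubdo-zo-ke
1. 0 -> a / C _ C #: no change
2. f -> v, k -> g, t -> d / V _ V: fires at position(s) 10: kozubdozoge
surface: kozubdozoge

cell MOD=ak, KEL=un, CLASS=ak:
underlying: mn-zubdo-zo-ke
1. 0 -> a / C _ C #: no change
2. f -> v, k -> g, t -> d / V _ V: fires at position(s) 10: mnzubdozoge
surface: mnzubdozoge

cell MOD=ne, KEL=ma, CLASS=ra:
underlying: i-zubdo-re-gn
1. 0 -> a / C _ C #: inserts after position(s) 9: izubdoregan
2. f -> v, k -> g, t -> d / V _ V: no change
surface: izubdoregan

cell MOD=ib, KEL=fe, CLASS=ra:
underlying: po-zubdo-ba-gn
1. 0 -> a / C _ C #: inserts after position(s) 10: pozubdobagan
2. f -> v, k -> g, t -> d / V _ V: no change
surface: pozubdobagan


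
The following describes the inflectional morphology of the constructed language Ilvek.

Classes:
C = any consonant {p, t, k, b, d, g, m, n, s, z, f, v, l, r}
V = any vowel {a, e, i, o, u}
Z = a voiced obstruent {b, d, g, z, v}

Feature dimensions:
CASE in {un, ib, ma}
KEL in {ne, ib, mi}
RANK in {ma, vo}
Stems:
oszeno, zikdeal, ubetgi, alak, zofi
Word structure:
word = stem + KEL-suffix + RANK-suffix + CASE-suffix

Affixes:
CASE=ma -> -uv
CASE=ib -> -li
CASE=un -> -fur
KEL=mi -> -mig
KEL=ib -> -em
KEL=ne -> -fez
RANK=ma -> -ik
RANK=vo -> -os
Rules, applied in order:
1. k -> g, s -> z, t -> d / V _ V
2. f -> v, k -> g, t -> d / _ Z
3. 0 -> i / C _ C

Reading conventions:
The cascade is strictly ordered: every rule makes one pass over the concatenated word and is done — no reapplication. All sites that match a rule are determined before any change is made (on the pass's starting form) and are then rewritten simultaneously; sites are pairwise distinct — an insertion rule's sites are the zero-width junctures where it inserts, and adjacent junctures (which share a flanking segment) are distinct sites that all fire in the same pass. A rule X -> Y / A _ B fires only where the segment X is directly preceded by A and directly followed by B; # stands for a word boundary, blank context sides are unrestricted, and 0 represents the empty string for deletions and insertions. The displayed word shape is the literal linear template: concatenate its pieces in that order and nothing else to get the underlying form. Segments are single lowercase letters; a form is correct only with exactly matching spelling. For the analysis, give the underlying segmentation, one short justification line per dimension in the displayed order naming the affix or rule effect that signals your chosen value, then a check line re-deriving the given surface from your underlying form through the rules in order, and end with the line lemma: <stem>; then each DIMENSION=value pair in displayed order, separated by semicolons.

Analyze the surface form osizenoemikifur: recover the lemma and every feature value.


underlying: oszeno-em-ik-fur
CASE=un - signalled by the affix -fur
KEL=ib - signalled by the affix -em
RANK=ma - signalled by the affix -ik
check: oszenoemikfur -> oszenoemikfur -> oszenoemikfur -> osizenoemikifur
lemma: oszeno; CASE=un; KEL=ib; RANK=ma


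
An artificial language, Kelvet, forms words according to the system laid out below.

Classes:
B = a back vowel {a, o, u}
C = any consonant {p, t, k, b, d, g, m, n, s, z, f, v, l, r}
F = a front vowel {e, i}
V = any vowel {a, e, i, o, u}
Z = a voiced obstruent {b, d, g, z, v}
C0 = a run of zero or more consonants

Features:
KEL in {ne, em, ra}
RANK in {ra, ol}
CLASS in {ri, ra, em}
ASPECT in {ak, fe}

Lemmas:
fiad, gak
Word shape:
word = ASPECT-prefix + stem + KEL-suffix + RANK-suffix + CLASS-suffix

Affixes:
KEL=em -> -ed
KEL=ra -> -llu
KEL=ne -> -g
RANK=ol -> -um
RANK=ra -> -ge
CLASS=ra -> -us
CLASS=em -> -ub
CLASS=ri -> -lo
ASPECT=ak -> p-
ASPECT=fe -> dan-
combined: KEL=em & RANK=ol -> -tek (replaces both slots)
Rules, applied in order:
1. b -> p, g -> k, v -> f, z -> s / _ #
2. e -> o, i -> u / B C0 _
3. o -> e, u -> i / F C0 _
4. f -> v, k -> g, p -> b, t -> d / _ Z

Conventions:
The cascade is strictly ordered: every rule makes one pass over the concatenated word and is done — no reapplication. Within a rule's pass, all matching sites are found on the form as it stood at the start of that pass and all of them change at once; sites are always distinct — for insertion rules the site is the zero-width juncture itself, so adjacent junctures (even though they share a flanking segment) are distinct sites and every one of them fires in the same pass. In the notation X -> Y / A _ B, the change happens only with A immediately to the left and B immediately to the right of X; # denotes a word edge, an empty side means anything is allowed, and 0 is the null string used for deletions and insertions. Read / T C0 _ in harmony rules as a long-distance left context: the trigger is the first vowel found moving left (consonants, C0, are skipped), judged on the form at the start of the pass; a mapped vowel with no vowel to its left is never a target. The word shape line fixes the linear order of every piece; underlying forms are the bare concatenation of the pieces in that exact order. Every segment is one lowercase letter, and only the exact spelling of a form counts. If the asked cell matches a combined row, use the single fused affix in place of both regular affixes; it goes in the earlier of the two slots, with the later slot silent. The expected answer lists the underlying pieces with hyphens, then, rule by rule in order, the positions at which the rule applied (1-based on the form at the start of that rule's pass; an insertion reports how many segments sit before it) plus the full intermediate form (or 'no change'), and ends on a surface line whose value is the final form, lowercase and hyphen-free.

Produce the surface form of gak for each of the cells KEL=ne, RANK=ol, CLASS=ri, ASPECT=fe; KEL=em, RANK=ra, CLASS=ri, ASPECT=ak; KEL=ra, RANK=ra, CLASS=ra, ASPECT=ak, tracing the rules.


cell KEL=ne, RANK=ol, CLASS=ri, ASPECT=fe:
underlying: dan-gak-g-um-lo
1. b -> p, g -> k, v -> f, z -> s / _ #: no change
2. e -> o, i -> u / B C0 _: no change
3. o -> e, u -> i / F C0 _: no change
4. f -> v, k -> g, p -> b, t -> d / _ Z: fires at position(s) 6: dangaggumlo
surface: dangaggumlo

cell KEL=em, RANK=ra, CLASS=ri, ASPECT=ak:
underlying: p-gak-ed-ge-lo
1. b -> p, g -> k, v -> f, z -> s / _ #: no change
2. e -> o, i -> u / B C0 _: fires at position(s) 5: pgakodgelo
3. o -> e, u -> i / F C0 _: fires at position(s) 10: pgakodgele
4. f -> v, k -> g, p -> b, t -> d / _ Z: fires at position(s) 1: bgakodgele
surface: bgakodgele

cell KEL=ra, RANK=ra, CLASS=ra, ASPECT=ak:
underlying: p-gak-llu-ge-us
1. b -> p, g -> k, v -> f, z -> s / _ #: no change
2. e -> o, i -> u / B C0 _: fires at position(s) 9: pgakllugous
3. o -> e, u -> i / F C0 _: no change
4. f -> v, k -> g, p -> b, t -> d / _ Z: fires at position(s) 1: bgakllugous
surface: bgakllugous


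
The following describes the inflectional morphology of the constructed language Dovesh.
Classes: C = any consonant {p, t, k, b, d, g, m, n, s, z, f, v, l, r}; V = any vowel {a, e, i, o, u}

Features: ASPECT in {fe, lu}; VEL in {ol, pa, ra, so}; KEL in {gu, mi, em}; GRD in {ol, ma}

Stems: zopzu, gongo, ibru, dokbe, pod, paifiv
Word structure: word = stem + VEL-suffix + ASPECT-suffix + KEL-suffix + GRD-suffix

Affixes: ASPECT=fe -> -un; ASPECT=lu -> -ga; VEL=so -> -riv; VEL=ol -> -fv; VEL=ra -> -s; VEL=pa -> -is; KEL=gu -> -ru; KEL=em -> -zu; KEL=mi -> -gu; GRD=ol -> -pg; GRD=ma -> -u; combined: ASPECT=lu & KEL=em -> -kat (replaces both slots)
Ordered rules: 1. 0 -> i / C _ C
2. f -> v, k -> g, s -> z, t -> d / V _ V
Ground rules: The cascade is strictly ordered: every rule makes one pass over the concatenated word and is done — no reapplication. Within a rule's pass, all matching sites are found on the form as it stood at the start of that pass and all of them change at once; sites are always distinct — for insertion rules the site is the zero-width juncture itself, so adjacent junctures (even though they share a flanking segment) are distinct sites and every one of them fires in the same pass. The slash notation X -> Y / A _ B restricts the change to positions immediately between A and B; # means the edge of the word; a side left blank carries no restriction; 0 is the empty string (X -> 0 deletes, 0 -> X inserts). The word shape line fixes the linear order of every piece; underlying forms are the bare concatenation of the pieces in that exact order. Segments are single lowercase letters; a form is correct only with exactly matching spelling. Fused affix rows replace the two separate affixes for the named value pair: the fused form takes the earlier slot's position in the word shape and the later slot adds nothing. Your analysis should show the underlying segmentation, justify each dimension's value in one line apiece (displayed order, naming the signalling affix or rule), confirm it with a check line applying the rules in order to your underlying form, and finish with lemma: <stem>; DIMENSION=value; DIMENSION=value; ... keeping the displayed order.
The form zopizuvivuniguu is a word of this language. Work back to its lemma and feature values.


underlying: zopzu-fv-un-gu-u
ASPECT=fe - signalled by the affix -un
VEL=ol - signalled by the affix -fv
KEL=mi - signalled by the affix -gu
GRD=ma - signalled by the affix -u
check: zopzufvunguu -> zopizufivuniguu -> zopizuvivuniguu
lemma: zopzu; ASPECT=fe; VEL=ol; KEL=mi; GRD=ma


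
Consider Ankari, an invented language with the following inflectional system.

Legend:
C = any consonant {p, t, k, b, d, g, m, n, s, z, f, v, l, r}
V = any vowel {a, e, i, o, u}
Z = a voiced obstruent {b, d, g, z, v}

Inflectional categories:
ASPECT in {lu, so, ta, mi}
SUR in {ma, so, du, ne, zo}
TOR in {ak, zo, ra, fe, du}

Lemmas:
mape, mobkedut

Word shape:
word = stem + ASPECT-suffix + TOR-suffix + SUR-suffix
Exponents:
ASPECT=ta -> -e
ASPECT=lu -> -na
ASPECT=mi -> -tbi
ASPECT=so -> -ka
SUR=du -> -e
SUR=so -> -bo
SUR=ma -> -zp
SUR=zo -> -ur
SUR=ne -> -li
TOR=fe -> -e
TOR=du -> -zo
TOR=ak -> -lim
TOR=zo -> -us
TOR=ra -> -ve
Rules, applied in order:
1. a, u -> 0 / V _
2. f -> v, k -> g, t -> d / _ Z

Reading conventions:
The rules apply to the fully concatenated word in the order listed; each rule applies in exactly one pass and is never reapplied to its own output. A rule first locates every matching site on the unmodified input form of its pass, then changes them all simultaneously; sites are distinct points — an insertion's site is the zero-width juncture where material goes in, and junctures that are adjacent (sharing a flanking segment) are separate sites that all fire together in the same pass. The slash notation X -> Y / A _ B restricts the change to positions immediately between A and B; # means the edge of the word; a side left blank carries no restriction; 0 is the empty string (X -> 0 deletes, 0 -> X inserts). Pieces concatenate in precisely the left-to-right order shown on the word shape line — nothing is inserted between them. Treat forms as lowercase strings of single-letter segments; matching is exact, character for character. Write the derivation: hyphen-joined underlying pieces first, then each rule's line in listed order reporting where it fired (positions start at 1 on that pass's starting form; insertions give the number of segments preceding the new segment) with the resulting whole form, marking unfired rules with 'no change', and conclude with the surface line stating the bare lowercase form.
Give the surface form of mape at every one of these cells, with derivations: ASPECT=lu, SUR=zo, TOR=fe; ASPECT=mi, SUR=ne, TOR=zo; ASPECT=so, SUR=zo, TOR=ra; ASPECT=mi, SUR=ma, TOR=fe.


cell ASPECT=lu, SUR=zo, TOR=fe:
underlying: mape-na-e-ur
1. a, u -> 0 / V _: fires at position(s) 8: mapenaer
2. f -> v, k -> g, t -> d / _ Z: no change
surface: mapenaer

cell ASPECT=mi, SUR=ne, TOR=zo:
underlying: mape-tbi-us-li
1. a, u -> 0 / V _: fires at position(s) 8: mapetbisli
2. f -> v, k -> g, t -> d / _ Z: fires at position(s) 5: mapedbisli
surface: mapedbisli

cell ASPECT=so, SUR=zo, TOR=ra:
underlying: mape-ka-ve-ur
1. a, u -> 0 / V _: fires at position(s) 9: mapekaver
2. f -> v, k -> g, t -> d / _ Z: no change
surface: mapekaver

cell ASPECT=mi, SUR=ma, TOR=fe:
underlying: mape-tbi-e-zp
1. a, u -> 0 / V _: no change
2. f -> v, k -> g, t -> d / _ Z: fires at position(s) 5: mapedbiezp
surface: mapedbiezp


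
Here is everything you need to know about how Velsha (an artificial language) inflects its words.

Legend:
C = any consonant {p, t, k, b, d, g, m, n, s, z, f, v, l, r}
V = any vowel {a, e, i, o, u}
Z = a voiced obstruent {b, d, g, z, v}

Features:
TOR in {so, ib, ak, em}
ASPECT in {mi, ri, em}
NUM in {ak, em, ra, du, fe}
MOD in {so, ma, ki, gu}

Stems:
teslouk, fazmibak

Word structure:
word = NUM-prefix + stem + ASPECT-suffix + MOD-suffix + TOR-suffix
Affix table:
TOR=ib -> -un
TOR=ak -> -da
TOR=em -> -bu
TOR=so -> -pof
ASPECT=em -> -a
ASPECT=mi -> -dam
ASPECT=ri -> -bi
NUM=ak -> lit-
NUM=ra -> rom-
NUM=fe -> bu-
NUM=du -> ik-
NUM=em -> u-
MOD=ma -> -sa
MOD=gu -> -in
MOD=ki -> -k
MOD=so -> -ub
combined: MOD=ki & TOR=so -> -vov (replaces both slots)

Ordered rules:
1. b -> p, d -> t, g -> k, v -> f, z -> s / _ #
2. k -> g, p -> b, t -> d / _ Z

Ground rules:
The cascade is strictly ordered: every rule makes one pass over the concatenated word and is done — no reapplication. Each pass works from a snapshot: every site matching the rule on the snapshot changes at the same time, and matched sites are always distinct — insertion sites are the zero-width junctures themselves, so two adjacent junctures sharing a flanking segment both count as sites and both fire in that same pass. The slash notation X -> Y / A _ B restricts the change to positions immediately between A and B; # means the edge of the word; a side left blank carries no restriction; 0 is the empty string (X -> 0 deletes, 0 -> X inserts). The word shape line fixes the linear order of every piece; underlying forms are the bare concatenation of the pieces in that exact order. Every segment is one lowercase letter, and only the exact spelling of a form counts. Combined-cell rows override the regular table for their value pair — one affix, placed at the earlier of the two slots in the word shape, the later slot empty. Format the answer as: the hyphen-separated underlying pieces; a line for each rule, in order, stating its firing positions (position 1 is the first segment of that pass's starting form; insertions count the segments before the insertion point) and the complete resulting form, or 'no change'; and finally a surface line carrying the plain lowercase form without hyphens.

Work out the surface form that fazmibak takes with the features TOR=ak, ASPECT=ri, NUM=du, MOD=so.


underlying: ik-fazmibak-bi-ub-da
1. b -> p, d -> t, g -> k, v -> f, z -> s / _ #: no change
2. k -> g, p -> b, t -> d / _ Z: fires at position(s) 10: ikfazmibagbiubda
surface: ikfazmibagbiubda


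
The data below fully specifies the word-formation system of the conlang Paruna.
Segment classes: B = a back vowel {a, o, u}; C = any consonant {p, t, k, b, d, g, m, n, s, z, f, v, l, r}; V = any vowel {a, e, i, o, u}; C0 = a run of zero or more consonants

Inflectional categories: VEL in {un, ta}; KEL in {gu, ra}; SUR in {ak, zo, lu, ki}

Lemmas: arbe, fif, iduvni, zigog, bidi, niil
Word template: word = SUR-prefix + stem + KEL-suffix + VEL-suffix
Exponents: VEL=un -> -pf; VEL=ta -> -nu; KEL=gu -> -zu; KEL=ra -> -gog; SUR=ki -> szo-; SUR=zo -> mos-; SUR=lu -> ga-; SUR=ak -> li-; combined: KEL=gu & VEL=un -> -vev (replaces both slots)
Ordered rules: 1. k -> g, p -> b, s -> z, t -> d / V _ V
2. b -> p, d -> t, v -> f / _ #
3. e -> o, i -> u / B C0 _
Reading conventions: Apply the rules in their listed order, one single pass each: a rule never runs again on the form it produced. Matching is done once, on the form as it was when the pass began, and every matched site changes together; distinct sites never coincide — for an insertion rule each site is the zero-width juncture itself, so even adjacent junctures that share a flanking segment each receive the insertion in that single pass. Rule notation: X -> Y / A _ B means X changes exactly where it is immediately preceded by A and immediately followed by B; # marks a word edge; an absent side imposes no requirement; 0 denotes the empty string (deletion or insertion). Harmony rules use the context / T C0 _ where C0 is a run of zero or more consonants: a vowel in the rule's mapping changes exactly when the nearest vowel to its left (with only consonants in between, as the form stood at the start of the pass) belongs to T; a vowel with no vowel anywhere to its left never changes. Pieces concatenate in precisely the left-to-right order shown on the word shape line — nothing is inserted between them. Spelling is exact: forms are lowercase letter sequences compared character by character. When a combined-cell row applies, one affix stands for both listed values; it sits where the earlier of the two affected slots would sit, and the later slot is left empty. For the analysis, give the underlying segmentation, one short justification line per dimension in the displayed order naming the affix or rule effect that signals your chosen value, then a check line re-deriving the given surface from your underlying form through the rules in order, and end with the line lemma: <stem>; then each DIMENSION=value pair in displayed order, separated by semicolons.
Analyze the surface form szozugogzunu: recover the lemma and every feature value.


underlying: szo-zigog-zu-nu
VEL=ta - signalled by the affix -nu
KEL=gu - signalled by the affix -zu
SUR=ki - signalled by the affix szo-
check: szozigogzunu -> szozigogzunu -> szozigogzunu -> szozugogzunu
lemma: zigog; VEL=ta; KEL=gu; SUR=ki


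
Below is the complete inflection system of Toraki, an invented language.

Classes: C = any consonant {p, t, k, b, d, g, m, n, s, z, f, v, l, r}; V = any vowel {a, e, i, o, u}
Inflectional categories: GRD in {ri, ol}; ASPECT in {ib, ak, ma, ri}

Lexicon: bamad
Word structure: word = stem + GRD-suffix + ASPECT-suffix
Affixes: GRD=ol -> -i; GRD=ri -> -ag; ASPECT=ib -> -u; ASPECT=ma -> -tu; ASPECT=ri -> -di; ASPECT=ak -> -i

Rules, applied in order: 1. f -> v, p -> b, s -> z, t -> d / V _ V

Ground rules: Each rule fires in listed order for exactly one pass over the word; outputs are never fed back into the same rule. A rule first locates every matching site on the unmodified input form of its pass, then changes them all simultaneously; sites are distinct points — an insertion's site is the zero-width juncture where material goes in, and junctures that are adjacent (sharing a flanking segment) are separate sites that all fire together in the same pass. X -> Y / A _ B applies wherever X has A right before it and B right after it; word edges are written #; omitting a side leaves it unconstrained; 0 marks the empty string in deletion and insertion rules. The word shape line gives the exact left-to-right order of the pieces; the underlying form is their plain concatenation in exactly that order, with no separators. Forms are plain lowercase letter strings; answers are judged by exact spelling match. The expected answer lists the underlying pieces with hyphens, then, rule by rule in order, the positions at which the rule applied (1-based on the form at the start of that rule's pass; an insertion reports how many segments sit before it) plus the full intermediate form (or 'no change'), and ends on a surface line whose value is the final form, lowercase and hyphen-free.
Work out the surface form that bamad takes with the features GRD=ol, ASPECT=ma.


underlying: bamad-i-tu
1. f -> v, p -> b, s -> z, t -> d / V _ V: fires at position(s) 7: bamadidu
surface: bamadidu
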